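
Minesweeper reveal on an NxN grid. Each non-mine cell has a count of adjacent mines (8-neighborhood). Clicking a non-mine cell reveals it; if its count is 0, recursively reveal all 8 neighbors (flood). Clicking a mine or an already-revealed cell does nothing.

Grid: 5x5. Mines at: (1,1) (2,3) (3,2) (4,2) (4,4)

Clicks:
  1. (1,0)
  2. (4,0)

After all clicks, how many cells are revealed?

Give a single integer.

Click 1 (1,0) count=1: revealed 1 new [(1,0)] -> total=1
Click 2 (4,0) count=0: revealed 6 new [(2,0) (2,1) (3,0) (3,1) (4,0) (4,1)] -> total=7

Answer: 7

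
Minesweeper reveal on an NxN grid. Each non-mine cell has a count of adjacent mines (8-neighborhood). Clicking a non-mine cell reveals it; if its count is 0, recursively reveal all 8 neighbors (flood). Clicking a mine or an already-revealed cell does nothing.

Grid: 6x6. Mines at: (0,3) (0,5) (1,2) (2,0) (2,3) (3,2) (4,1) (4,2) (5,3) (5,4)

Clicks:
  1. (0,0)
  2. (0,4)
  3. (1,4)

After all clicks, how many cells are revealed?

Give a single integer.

Answer: 6

Derivation:
Click 1 (0,0) count=0: revealed 4 new [(0,0) (0,1) (1,0) (1,1)] -> total=4
Click 2 (0,4) count=2: revealed 1 new [(0,4)] -> total=5
Click 3 (1,4) count=3: revealed 1 new [(1,4)] -> total=6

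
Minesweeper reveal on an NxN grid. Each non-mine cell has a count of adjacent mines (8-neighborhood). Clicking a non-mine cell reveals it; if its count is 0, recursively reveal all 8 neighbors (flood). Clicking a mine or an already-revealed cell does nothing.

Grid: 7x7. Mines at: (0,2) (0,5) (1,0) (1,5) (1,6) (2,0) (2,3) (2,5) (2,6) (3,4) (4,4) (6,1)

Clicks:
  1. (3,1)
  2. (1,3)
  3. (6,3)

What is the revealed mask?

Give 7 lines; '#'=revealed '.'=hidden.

Click 1 (3,1) count=1: revealed 1 new [(3,1)] -> total=1
Click 2 (1,3) count=2: revealed 1 new [(1,3)] -> total=2
Click 3 (6,3) count=0: revealed 14 new [(3,5) (3,6) (4,5) (4,6) (5,2) (5,3) (5,4) (5,5) (5,6) (6,2) (6,3) (6,4) (6,5) (6,6)] -> total=16

Answer: .......
...#...
.......
.#...##
.....##
..#####
..#####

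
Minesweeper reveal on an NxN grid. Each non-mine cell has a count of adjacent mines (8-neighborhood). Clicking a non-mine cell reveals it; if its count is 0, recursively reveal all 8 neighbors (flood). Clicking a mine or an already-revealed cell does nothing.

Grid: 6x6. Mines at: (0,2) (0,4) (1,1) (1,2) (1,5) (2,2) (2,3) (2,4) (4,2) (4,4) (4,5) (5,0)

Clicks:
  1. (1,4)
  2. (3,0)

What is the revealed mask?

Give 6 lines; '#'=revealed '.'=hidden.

Click 1 (1,4) count=4: revealed 1 new [(1,4)] -> total=1
Click 2 (3,0) count=0: revealed 6 new [(2,0) (2,1) (3,0) (3,1) (4,0) (4,1)] -> total=7

Answer: ......
....#.
##....
##....
##....
......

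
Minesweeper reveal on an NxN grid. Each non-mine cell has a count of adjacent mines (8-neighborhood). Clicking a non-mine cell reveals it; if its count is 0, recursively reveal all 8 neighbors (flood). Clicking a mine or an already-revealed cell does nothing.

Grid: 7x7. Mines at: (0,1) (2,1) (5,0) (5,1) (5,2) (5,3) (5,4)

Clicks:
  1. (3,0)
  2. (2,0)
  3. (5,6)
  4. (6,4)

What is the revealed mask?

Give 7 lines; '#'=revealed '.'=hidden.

Click 1 (3,0) count=1: revealed 1 new [(3,0)] -> total=1
Click 2 (2,0) count=1: revealed 1 new [(2,0)] -> total=2
Click 3 (5,6) count=0: revealed 29 new [(0,2) (0,3) (0,4) (0,5) (0,6) (1,2) (1,3) (1,4) (1,5) (1,6) (2,2) (2,3) (2,4) (2,5) (2,6) (3,2) (3,3) (3,4) (3,5) (3,6) (4,2) (4,3) (4,4) (4,5) (4,6) (5,5) (5,6) (6,5) (6,6)] -> total=31
Click 4 (6,4) count=2: revealed 1 new [(6,4)] -> total=32

Answer: ..#####
..#####
#.#####
#.#####
..#####
.....##
....###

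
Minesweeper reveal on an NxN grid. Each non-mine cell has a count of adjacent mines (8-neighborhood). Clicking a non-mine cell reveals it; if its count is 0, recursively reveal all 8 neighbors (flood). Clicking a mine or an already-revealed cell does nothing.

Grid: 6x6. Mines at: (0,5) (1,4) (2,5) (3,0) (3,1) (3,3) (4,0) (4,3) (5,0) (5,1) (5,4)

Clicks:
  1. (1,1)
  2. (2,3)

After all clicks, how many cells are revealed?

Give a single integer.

Click 1 (1,1) count=0: revealed 12 new [(0,0) (0,1) (0,2) (0,3) (1,0) (1,1) (1,2) (1,3) (2,0) (2,1) (2,2) (2,3)] -> total=12
Click 2 (2,3) count=2: revealed 0 new [(none)] -> total=12

Answer: 12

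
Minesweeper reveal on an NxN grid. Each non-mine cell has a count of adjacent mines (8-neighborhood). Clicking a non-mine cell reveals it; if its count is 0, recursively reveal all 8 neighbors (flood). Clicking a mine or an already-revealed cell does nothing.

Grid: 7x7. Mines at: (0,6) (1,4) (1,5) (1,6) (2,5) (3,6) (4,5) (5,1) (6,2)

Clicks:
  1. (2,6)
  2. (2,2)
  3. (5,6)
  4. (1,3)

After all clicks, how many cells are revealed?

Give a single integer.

Click 1 (2,6) count=4: revealed 1 new [(2,6)] -> total=1
Click 2 (2,2) count=0: revealed 26 new [(0,0) (0,1) (0,2) (0,3) (1,0) (1,1) (1,2) (1,3) (2,0) (2,1) (2,2) (2,3) (2,4) (3,0) (3,1) (3,2) (3,3) (3,4) (4,0) (4,1) (4,2) (4,3) (4,4) (5,2) (5,3) (5,4)] -> total=27
Click 3 (5,6) count=1: revealed 1 new [(5,6)] -> total=28
Click 4 (1,3) count=1: revealed 0 new [(none)] -> total=28

Answer: 28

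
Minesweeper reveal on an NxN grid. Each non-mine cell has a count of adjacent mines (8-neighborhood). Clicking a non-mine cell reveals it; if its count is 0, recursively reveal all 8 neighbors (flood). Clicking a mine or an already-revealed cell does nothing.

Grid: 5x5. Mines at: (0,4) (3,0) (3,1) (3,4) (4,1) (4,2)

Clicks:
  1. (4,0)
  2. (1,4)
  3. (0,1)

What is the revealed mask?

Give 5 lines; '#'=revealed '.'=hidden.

Answer: ####.
#####
####.
.....
#....

Derivation:
Click 1 (4,0) count=3: revealed 1 new [(4,0)] -> total=1
Click 2 (1,4) count=1: revealed 1 new [(1,4)] -> total=2
Click 3 (0,1) count=0: revealed 12 new [(0,0) (0,1) (0,2) (0,3) (1,0) (1,1) (1,2) (1,3) (2,0) (2,1) (2,2) (2,3)] -> total=14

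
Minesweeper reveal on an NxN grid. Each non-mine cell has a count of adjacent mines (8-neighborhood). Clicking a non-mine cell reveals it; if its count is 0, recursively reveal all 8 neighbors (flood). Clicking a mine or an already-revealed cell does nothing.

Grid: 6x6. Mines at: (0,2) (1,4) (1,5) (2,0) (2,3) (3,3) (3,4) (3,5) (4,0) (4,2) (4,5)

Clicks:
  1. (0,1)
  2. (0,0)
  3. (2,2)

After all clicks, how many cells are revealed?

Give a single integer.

Click 1 (0,1) count=1: revealed 1 new [(0,1)] -> total=1
Click 2 (0,0) count=0: revealed 3 new [(0,0) (1,0) (1,1)] -> total=4
Click 3 (2,2) count=2: revealed 1 new [(2,2)] -> total=5

Answer: 5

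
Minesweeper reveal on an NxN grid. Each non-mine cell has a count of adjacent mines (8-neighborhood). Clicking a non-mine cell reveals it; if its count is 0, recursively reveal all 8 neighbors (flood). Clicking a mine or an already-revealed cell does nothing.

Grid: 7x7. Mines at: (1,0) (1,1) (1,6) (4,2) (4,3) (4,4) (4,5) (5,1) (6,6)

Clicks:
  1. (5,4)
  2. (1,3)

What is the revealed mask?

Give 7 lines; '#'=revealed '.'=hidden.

Click 1 (5,4) count=3: revealed 1 new [(5,4)] -> total=1
Click 2 (1,3) count=0: revealed 16 new [(0,2) (0,3) (0,4) (0,5) (1,2) (1,3) (1,4) (1,5) (2,2) (2,3) (2,4) (2,5) (3,2) (3,3) (3,4) (3,5)] -> total=17

Answer: ..####.
..####.
..####.
..####.
.......
....#..
.......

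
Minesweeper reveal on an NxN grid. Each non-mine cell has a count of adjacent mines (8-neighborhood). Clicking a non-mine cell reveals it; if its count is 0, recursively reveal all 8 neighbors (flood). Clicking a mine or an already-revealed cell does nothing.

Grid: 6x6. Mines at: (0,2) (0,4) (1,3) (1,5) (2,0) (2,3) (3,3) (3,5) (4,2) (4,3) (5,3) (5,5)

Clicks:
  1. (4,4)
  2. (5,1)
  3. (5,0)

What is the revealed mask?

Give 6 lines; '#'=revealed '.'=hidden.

Answer: ......
......
......
##....
##..#.
##....

Derivation:
Click 1 (4,4) count=5: revealed 1 new [(4,4)] -> total=1
Click 2 (5,1) count=1: revealed 1 new [(5,1)] -> total=2
Click 3 (5,0) count=0: revealed 5 new [(3,0) (3,1) (4,0) (4,1) (5,0)] -> total=7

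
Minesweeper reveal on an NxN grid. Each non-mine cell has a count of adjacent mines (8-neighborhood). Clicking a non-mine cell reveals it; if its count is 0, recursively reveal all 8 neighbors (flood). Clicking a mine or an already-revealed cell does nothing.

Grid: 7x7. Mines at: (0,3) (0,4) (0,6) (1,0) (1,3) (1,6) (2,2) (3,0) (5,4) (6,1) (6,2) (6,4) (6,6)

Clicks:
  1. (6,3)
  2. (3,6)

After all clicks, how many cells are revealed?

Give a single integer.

Answer: 15

Derivation:
Click 1 (6,3) count=3: revealed 1 new [(6,3)] -> total=1
Click 2 (3,6) count=0: revealed 14 new [(2,3) (2,4) (2,5) (2,6) (3,3) (3,4) (3,5) (3,6) (4,3) (4,4) (4,5) (4,6) (5,5) (5,6)] -> total=15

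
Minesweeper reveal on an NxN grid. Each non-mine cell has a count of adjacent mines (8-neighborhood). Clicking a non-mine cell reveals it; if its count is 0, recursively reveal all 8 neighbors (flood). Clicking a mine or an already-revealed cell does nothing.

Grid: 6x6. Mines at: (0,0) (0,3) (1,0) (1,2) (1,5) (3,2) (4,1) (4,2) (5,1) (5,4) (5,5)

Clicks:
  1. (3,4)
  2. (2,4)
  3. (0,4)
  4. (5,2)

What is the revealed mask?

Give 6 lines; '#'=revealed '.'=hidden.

Answer: ....#.
......
...###
...###
...###
..#...

Derivation:
Click 1 (3,4) count=0: revealed 9 new [(2,3) (2,4) (2,5) (3,3) (3,4) (3,5) (4,3) (4,4) (4,5)] -> total=9
Click 2 (2,4) count=1: revealed 0 new [(none)] -> total=9
Click 3 (0,4) count=2: revealed 1 new [(0,4)] -> total=10
Click 4 (5,2) count=3: revealed 1 new [(5,2)] -> total=11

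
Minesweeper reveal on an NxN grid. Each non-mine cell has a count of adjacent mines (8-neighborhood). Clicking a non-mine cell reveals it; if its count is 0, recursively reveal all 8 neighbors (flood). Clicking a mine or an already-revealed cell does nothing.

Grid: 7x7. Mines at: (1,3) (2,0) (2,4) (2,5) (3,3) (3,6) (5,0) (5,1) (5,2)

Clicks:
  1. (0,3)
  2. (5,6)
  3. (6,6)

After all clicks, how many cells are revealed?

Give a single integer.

Click 1 (0,3) count=1: revealed 1 new [(0,3)] -> total=1
Click 2 (5,6) count=0: revealed 12 new [(4,3) (4,4) (4,5) (4,6) (5,3) (5,4) (5,5) (5,6) (6,3) (6,4) (6,5) (6,6)] -> total=13
Click 3 (6,6) count=0: revealed 0 new [(none)] -> total=13

Answer: 13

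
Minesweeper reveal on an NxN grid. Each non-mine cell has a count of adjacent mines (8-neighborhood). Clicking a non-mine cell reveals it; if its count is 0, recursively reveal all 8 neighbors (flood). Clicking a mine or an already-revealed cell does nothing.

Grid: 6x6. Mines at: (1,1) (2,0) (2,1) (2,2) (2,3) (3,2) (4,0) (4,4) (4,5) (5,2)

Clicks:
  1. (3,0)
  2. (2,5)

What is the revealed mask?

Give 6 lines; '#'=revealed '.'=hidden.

Click 1 (3,0) count=3: revealed 1 new [(3,0)] -> total=1
Click 2 (2,5) count=0: revealed 12 new [(0,2) (0,3) (0,4) (0,5) (1,2) (1,3) (1,4) (1,5) (2,4) (2,5) (3,4) (3,5)] -> total=13

Answer: ..####
..####
....##
#...##
......
......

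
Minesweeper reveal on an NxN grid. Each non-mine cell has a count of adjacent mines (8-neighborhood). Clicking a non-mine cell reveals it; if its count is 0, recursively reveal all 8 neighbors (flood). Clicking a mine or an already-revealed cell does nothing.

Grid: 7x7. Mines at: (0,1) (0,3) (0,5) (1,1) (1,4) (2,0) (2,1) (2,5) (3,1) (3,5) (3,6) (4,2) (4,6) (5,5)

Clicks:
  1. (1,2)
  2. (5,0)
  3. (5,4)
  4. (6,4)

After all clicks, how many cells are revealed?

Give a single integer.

Answer: 13

Derivation:
Click 1 (1,2) count=4: revealed 1 new [(1,2)] -> total=1
Click 2 (5,0) count=0: revealed 12 new [(4,0) (4,1) (5,0) (5,1) (5,2) (5,3) (5,4) (6,0) (6,1) (6,2) (6,3) (6,4)] -> total=13
Click 3 (5,4) count=1: revealed 0 new [(none)] -> total=13
Click 4 (6,4) count=1: revealed 0 new [(none)] -> total=13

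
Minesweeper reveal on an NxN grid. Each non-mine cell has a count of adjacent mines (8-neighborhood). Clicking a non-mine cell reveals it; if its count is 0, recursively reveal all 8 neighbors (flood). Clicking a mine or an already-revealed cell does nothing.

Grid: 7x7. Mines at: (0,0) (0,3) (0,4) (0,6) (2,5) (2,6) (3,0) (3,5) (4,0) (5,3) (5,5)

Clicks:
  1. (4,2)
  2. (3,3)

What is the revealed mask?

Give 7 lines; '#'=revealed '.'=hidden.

Answer: .......
.####..
.####..
.####..
.####..
.......
.......

Derivation:
Click 1 (4,2) count=1: revealed 1 new [(4,2)] -> total=1
Click 2 (3,3) count=0: revealed 15 new [(1,1) (1,2) (1,3) (1,4) (2,1) (2,2) (2,3) (2,4) (3,1) (3,2) (3,3) (3,4) (4,1) (4,3) (4,4)] -> total=16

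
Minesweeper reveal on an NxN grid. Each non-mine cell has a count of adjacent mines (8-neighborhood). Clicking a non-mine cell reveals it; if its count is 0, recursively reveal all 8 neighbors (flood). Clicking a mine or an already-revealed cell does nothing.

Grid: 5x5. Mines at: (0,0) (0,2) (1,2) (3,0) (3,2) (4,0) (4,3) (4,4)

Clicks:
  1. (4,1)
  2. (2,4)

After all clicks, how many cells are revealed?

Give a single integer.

Click 1 (4,1) count=3: revealed 1 new [(4,1)] -> total=1
Click 2 (2,4) count=0: revealed 8 new [(0,3) (0,4) (1,3) (1,4) (2,3) (2,4) (3,3) (3,4)] -> total=9

Answer: 9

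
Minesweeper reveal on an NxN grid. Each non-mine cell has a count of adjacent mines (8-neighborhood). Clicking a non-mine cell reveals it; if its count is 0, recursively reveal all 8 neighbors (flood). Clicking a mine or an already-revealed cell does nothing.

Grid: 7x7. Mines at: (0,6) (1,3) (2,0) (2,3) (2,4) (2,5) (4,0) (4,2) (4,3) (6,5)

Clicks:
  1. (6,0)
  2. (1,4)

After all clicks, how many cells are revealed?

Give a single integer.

Answer: 11

Derivation:
Click 1 (6,0) count=0: revealed 10 new [(5,0) (5,1) (5,2) (5,3) (5,4) (6,0) (6,1) (6,2) (6,3) (6,4)] -> total=10
Click 2 (1,4) count=4: revealed 1 new [(1,4)] -> total=11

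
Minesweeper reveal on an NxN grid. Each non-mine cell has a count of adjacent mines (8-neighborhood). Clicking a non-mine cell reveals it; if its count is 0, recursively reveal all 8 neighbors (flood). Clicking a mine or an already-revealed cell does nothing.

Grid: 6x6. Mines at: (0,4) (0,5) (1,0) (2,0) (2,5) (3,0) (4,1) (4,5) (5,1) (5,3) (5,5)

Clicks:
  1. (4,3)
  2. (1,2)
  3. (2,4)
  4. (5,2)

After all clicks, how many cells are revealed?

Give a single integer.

Click 1 (4,3) count=1: revealed 1 new [(4,3)] -> total=1
Click 2 (1,2) count=0: revealed 17 new [(0,1) (0,2) (0,3) (1,1) (1,2) (1,3) (1,4) (2,1) (2,2) (2,3) (2,4) (3,1) (3,2) (3,3) (3,4) (4,2) (4,4)] -> total=18
Click 3 (2,4) count=1: revealed 0 new [(none)] -> total=18
Click 4 (5,2) count=3: revealed 1 new [(5,2)] -> total=19

Answer: 19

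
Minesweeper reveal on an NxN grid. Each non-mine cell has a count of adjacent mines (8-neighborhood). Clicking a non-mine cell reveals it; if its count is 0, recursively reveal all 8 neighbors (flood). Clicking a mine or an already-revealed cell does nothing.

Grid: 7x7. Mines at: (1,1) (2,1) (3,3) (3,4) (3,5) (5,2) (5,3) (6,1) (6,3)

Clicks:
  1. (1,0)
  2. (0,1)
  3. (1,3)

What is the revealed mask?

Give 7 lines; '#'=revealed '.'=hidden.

Answer: .######
#.#####
..#####
.......
.......
.......
.......

Derivation:
Click 1 (1,0) count=2: revealed 1 new [(1,0)] -> total=1
Click 2 (0,1) count=1: revealed 1 new [(0,1)] -> total=2
Click 3 (1,3) count=0: revealed 15 new [(0,2) (0,3) (0,4) (0,5) (0,6) (1,2) (1,3) (1,4) (1,5) (1,6) (2,2) (2,3) (2,4) (2,5) (2,6)] -> total=17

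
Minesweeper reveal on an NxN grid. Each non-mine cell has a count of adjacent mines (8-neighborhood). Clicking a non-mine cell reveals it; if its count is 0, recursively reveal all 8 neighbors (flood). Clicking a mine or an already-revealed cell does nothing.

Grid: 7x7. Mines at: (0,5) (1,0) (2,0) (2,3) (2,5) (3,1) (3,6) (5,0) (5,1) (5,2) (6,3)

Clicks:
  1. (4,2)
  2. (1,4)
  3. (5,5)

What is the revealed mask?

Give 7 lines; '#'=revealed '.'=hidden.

Click 1 (4,2) count=3: revealed 1 new [(4,2)] -> total=1
Click 2 (1,4) count=3: revealed 1 new [(1,4)] -> total=2
Click 3 (5,5) count=0: revealed 14 new [(3,3) (3,4) (3,5) (4,3) (4,4) (4,5) (4,6) (5,3) (5,4) (5,5) (5,6) (6,4) (6,5) (6,6)] -> total=16

Answer: .......
....#..
.......
...###.
..#####
...####
....###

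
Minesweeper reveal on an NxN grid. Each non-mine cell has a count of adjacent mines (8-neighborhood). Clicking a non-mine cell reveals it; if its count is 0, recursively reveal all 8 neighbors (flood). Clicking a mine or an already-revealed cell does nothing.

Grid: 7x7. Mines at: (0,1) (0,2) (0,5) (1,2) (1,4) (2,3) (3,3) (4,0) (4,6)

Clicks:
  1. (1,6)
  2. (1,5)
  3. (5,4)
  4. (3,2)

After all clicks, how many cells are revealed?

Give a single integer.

Click 1 (1,6) count=1: revealed 1 new [(1,6)] -> total=1
Click 2 (1,5) count=2: revealed 1 new [(1,5)] -> total=2
Click 3 (5,4) count=0: revealed 19 new [(4,1) (4,2) (4,3) (4,4) (4,5) (5,0) (5,1) (5,2) (5,3) (5,4) (5,5) (5,6) (6,0) (6,1) (6,2) (6,3) (6,4) (6,5) (6,6)] -> total=21
Click 4 (3,2) count=2: revealed 1 new [(3,2)] -> total=22

Answer: 22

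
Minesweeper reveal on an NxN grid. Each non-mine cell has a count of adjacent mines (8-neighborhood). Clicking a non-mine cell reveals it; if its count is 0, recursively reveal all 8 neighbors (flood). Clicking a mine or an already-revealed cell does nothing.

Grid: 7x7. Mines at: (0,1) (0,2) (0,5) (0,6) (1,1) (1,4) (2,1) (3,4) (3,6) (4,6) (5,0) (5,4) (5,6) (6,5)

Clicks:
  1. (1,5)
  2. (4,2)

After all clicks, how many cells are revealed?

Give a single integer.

Click 1 (1,5) count=3: revealed 1 new [(1,5)] -> total=1
Click 2 (4,2) count=0: revealed 12 new [(3,1) (3,2) (3,3) (4,1) (4,2) (4,3) (5,1) (5,2) (5,3) (6,1) (6,2) (6,3)] -> total=13

Answer: 13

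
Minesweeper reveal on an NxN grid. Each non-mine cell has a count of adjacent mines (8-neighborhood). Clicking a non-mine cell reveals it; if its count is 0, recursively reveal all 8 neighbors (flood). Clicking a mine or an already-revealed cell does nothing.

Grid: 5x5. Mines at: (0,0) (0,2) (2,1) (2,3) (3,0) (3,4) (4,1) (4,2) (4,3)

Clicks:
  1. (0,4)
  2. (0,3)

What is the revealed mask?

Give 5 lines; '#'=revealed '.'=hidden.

Answer: ...##
...##
.....
.....
.....

Derivation:
Click 1 (0,4) count=0: revealed 4 new [(0,3) (0,4) (1,3) (1,4)] -> total=4
Click 2 (0,3) count=1: revealed 0 new [(none)] -> total=4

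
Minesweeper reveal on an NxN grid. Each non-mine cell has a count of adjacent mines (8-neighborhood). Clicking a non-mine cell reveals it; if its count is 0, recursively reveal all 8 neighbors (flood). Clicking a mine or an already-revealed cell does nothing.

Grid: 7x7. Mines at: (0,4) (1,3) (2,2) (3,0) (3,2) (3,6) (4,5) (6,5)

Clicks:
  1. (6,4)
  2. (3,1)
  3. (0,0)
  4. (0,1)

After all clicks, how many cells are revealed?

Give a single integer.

Click 1 (6,4) count=1: revealed 1 new [(6,4)] -> total=1
Click 2 (3,1) count=3: revealed 1 new [(3,1)] -> total=2
Click 3 (0,0) count=0: revealed 8 new [(0,0) (0,1) (0,2) (1,0) (1,1) (1,2) (2,0) (2,1)] -> total=10
Click 4 (0,1) count=0: revealed 0 new [(none)] -> total=10

Answer: 10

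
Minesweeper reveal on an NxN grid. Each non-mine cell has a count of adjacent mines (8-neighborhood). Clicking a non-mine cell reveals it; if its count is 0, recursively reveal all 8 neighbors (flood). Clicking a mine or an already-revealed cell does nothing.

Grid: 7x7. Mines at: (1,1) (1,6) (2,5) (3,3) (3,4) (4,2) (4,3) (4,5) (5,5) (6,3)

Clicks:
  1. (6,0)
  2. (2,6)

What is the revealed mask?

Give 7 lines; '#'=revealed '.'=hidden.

Answer: .......
.......
##....#
##.....
##.....
###....
###....

Derivation:
Click 1 (6,0) count=0: revealed 12 new [(2,0) (2,1) (3,0) (3,1) (4,0) (4,1) (5,0) (5,1) (5,2) (6,0) (6,1) (6,2)] -> total=12
Click 2 (2,6) count=2: revealed 1 new [(2,6)] -> total=13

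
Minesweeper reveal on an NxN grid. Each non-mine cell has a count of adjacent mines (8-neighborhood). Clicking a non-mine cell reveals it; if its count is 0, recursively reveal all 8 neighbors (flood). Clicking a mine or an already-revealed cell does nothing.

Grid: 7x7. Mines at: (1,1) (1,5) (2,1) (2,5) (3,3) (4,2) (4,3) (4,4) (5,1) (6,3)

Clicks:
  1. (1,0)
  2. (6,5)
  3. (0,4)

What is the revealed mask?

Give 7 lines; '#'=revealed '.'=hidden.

Answer: ....#..
#......
.......
.....##
.....##
....###
....###

Derivation:
Click 1 (1,0) count=2: revealed 1 new [(1,0)] -> total=1
Click 2 (6,5) count=0: revealed 10 new [(3,5) (3,6) (4,5) (4,6) (5,4) (5,5) (5,6) (6,4) (6,5) (6,6)] -> total=11
Click 3 (0,4) count=1: revealed 1 new [(0,4)] -> total=12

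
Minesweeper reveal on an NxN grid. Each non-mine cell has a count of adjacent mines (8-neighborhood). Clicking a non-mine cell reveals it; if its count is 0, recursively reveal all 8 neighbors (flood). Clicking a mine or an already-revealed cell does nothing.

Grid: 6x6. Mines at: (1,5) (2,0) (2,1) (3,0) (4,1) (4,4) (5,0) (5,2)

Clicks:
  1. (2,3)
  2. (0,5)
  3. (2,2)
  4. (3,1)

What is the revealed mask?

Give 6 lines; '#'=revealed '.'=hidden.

Click 1 (2,3) count=0: revealed 16 new [(0,0) (0,1) (0,2) (0,3) (0,4) (1,0) (1,1) (1,2) (1,3) (1,4) (2,2) (2,3) (2,4) (3,2) (3,3) (3,4)] -> total=16
Click 2 (0,5) count=1: revealed 1 new [(0,5)] -> total=17
Click 3 (2,2) count=1: revealed 0 new [(none)] -> total=17
Click 4 (3,1) count=4: revealed 1 new [(3,1)] -> total=18

Answer: ######
#####.
..###.
.####.
......
......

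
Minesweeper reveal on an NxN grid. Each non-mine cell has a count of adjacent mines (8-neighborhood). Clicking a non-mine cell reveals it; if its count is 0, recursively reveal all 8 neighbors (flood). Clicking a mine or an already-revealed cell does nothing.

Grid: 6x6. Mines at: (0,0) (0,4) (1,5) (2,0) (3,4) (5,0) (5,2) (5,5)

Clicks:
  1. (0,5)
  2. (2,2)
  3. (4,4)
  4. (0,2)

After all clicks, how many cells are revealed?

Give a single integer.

Click 1 (0,5) count=2: revealed 1 new [(0,5)] -> total=1
Click 2 (2,2) count=0: revealed 15 new [(0,1) (0,2) (0,3) (1,1) (1,2) (1,3) (2,1) (2,2) (2,3) (3,1) (3,2) (3,3) (4,1) (4,2) (4,3)] -> total=16
Click 3 (4,4) count=2: revealed 1 new [(4,4)] -> total=17
Click 4 (0,2) count=0: revealed 0 new [(none)] -> total=17

Answer: 17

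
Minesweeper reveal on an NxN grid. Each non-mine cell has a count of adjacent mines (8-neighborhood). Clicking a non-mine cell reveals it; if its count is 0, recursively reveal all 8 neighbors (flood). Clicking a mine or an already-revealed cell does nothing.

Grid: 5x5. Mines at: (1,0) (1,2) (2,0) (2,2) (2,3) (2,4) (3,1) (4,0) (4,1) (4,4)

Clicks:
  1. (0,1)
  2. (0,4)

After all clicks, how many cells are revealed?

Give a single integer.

Click 1 (0,1) count=2: revealed 1 new [(0,1)] -> total=1
Click 2 (0,4) count=0: revealed 4 new [(0,3) (0,4) (1,3) (1,4)] -> total=5

Answer: 5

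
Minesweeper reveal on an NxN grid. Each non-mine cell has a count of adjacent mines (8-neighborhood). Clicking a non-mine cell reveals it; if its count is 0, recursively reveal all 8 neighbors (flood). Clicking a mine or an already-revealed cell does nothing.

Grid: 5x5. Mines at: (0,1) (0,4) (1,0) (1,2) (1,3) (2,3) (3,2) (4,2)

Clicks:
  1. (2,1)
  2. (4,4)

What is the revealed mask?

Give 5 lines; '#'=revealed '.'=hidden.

Click 1 (2,1) count=3: revealed 1 new [(2,1)] -> total=1
Click 2 (4,4) count=0: revealed 4 new [(3,3) (3,4) (4,3) (4,4)] -> total=5

Answer: .....
.....
.#...
...##
...##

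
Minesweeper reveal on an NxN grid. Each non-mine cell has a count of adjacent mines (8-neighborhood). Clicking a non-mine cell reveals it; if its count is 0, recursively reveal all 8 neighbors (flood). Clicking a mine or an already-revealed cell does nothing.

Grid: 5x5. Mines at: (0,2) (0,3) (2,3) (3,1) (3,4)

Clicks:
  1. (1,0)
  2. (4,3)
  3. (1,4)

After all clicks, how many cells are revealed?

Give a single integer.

Answer: 8

Derivation:
Click 1 (1,0) count=0: revealed 6 new [(0,0) (0,1) (1,0) (1,1) (2,0) (2,1)] -> total=6
Click 2 (4,3) count=1: revealed 1 new [(4,3)] -> total=7
Click 3 (1,4) count=2: revealed 1 new [(1,4)] -> total=8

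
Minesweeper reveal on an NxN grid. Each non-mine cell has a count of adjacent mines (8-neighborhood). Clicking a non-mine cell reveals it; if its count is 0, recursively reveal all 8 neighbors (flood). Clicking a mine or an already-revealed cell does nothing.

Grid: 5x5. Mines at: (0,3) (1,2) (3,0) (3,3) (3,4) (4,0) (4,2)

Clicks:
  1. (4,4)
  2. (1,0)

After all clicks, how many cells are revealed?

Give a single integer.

Click 1 (4,4) count=2: revealed 1 new [(4,4)] -> total=1
Click 2 (1,0) count=0: revealed 6 new [(0,0) (0,1) (1,0) (1,1) (2,0) (2,1)] -> total=7

Answer: 7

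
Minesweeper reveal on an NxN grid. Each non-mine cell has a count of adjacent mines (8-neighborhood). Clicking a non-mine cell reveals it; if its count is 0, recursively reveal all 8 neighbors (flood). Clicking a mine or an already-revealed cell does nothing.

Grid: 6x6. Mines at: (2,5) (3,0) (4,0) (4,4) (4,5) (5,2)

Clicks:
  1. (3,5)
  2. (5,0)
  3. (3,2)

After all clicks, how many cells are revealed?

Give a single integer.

Click 1 (3,5) count=3: revealed 1 new [(3,5)] -> total=1
Click 2 (5,0) count=1: revealed 1 new [(5,0)] -> total=2
Click 3 (3,2) count=0: revealed 24 new [(0,0) (0,1) (0,2) (0,3) (0,4) (0,5) (1,0) (1,1) (1,2) (1,3) (1,4) (1,5) (2,0) (2,1) (2,2) (2,3) (2,4) (3,1) (3,2) (3,3) (3,4) (4,1) (4,2) (4,3)] -> total=26

Answer: 26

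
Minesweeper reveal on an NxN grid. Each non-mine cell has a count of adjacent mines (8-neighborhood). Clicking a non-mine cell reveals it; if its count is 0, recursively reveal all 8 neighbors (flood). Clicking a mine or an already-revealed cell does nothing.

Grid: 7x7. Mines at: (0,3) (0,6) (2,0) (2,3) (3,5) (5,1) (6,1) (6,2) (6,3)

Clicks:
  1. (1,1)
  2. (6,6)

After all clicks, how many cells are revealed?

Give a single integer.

Answer: 10

Derivation:
Click 1 (1,1) count=1: revealed 1 new [(1,1)] -> total=1
Click 2 (6,6) count=0: revealed 9 new [(4,4) (4,5) (4,6) (5,4) (5,5) (5,6) (6,4) (6,5) (6,6)] -> total=10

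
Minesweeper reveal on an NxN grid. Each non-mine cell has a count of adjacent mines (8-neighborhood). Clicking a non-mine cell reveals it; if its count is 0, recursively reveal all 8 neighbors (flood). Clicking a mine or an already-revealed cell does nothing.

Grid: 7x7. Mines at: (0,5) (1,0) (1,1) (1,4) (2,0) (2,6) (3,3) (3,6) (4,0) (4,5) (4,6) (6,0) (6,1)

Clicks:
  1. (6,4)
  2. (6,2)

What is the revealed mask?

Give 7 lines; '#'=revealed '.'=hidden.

Answer: .......
.......
.......
.......
..###..
..#####
..#####

Derivation:
Click 1 (6,4) count=0: revealed 13 new [(4,2) (4,3) (4,4) (5,2) (5,3) (5,4) (5,5) (5,6) (6,2) (6,3) (6,4) (6,5) (6,6)] -> total=13
Click 2 (6,2) count=1: revealed 0 new [(none)] -> total=13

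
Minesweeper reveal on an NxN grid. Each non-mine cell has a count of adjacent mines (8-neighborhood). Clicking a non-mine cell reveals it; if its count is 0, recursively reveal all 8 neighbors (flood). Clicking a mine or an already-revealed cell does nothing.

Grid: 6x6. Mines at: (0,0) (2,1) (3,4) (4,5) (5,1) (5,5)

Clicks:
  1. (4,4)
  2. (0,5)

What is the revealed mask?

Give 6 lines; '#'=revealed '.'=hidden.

Click 1 (4,4) count=3: revealed 1 new [(4,4)] -> total=1
Click 2 (0,5) count=0: revealed 14 new [(0,1) (0,2) (0,3) (0,4) (0,5) (1,1) (1,2) (1,3) (1,4) (1,5) (2,2) (2,3) (2,4) (2,5)] -> total=15

Answer: .#####
.#####
..####
......
....#.
......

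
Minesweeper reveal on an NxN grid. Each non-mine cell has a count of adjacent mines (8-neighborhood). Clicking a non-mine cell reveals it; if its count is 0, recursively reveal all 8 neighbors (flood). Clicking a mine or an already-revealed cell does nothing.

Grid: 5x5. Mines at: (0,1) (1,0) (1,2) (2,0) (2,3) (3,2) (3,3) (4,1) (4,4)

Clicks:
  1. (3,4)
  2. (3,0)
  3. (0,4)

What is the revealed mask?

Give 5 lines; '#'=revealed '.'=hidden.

Answer: ...##
...##
.....
#...#
.....

Derivation:
Click 1 (3,4) count=3: revealed 1 new [(3,4)] -> total=1
Click 2 (3,0) count=2: revealed 1 new [(3,0)] -> total=2
Click 3 (0,4) count=0: revealed 4 new [(0,3) (0,4) (1,3) (1,4)] -> total=6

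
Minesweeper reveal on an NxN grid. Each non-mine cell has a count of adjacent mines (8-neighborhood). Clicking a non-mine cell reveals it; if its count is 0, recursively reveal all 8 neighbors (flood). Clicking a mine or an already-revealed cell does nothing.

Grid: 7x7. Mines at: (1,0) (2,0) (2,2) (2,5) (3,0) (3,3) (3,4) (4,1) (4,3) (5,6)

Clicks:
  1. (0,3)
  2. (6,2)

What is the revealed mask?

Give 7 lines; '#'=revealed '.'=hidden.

Click 1 (0,3) count=0: revealed 12 new [(0,1) (0,2) (0,3) (0,4) (0,5) (0,6) (1,1) (1,2) (1,3) (1,4) (1,5) (1,6)] -> total=12
Click 2 (6,2) count=0: revealed 12 new [(5,0) (5,1) (5,2) (5,3) (5,4) (5,5) (6,0) (6,1) (6,2) (6,3) (6,4) (6,5)] -> total=24

Answer: .######
.######
.......
.......
.......
######.
######.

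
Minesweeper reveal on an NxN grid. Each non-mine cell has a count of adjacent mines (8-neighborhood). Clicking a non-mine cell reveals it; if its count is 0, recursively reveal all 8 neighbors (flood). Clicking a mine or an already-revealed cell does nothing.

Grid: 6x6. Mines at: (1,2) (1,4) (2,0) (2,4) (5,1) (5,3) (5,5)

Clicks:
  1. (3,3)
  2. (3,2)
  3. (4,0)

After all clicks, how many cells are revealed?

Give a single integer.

Click 1 (3,3) count=1: revealed 1 new [(3,3)] -> total=1
Click 2 (3,2) count=0: revealed 8 new [(2,1) (2,2) (2,3) (3,1) (3,2) (4,1) (4,2) (4,3)] -> total=9
Click 3 (4,0) count=1: revealed 1 new [(4,0)] -> total=10

Answer: 10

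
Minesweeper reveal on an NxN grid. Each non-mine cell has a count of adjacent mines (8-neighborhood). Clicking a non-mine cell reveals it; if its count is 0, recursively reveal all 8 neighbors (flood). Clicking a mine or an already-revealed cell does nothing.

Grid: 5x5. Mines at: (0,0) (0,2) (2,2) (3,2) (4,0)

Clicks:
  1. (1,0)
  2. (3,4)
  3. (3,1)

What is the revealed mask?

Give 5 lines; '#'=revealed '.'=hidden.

Answer: ...##
#..##
...##
.#.##
...##

Derivation:
Click 1 (1,0) count=1: revealed 1 new [(1,0)] -> total=1
Click 2 (3,4) count=0: revealed 10 new [(0,3) (0,4) (1,3) (1,4) (2,3) (2,4) (3,3) (3,4) (4,3) (4,4)] -> total=11
Click 3 (3,1) count=3: revealed 1 new [(3,1)] -> total=12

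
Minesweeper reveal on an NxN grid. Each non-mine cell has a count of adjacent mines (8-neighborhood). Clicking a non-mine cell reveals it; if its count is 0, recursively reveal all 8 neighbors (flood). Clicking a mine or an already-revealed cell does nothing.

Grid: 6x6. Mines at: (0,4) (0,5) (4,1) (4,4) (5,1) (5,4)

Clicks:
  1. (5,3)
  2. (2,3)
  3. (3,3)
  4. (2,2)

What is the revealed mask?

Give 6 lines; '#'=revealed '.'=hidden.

Click 1 (5,3) count=2: revealed 1 new [(5,3)] -> total=1
Click 2 (2,3) count=0: revealed 22 new [(0,0) (0,1) (0,2) (0,3) (1,0) (1,1) (1,2) (1,3) (1,4) (1,5) (2,0) (2,1) (2,2) (2,3) (2,4) (2,5) (3,0) (3,1) (3,2) (3,3) (3,4) (3,5)] -> total=23
Click 3 (3,3) count=1: revealed 0 new [(none)] -> total=23
Click 4 (2,2) count=0: revealed 0 new [(none)] -> total=23

Answer: ####..
######
######
######
......
...#..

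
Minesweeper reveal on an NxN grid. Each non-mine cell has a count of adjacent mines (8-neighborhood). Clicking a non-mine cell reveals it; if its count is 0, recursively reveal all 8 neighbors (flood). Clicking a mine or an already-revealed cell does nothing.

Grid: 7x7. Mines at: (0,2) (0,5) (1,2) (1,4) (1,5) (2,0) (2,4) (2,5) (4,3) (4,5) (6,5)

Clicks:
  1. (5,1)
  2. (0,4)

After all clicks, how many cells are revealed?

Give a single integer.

Answer: 17

Derivation:
Click 1 (5,1) count=0: revealed 16 new [(3,0) (3,1) (3,2) (4,0) (4,1) (4,2) (5,0) (5,1) (5,2) (5,3) (5,4) (6,0) (6,1) (6,2) (6,3) (6,4)] -> total=16
Click 2 (0,4) count=3: revealed 1 new [(0,4)] -> total=17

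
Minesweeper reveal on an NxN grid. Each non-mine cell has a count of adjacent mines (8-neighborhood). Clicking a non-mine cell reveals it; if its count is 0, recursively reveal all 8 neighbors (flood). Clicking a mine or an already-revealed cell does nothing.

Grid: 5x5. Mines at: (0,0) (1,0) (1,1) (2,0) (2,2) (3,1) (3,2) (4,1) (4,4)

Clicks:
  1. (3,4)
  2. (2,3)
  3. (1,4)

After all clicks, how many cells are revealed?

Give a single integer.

Click 1 (3,4) count=1: revealed 1 new [(3,4)] -> total=1
Click 2 (2,3) count=2: revealed 1 new [(2,3)] -> total=2
Click 3 (1,4) count=0: revealed 8 new [(0,2) (0,3) (0,4) (1,2) (1,3) (1,4) (2,4) (3,3)] -> total=10

Answer: 10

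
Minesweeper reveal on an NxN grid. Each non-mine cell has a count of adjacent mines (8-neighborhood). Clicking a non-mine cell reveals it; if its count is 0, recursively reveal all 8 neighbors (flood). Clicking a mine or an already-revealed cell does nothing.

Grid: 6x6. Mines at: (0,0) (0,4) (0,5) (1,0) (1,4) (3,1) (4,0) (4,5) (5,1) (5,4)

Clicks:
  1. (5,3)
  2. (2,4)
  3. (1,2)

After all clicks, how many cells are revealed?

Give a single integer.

Click 1 (5,3) count=1: revealed 1 new [(5,3)] -> total=1
Click 2 (2,4) count=1: revealed 1 new [(2,4)] -> total=2
Click 3 (1,2) count=0: revealed 9 new [(0,1) (0,2) (0,3) (1,1) (1,2) (1,3) (2,1) (2,2) (2,3)] -> total=11

Answer: 11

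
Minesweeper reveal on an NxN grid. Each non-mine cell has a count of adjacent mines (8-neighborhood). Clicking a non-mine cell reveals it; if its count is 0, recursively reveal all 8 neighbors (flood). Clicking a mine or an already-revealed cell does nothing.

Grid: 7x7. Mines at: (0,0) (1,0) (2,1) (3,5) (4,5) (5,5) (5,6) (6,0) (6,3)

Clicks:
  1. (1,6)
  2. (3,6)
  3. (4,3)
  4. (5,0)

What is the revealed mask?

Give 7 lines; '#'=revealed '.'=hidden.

Answer: .######
.######
..#####
#####.#
#####..
#####..
.......

Derivation:
Click 1 (1,6) count=0: revealed 32 new [(0,1) (0,2) (0,3) (0,4) (0,5) (0,6) (1,1) (1,2) (1,3) (1,4) (1,5) (1,6) (2,2) (2,3) (2,4) (2,5) (2,6) (3,0) (3,1) (3,2) (3,3) (3,4) (4,0) (4,1) (4,2) (4,3) (4,4) (5,0) (5,1) (5,2) (5,3) (5,4)] -> total=32
Click 2 (3,6) count=2: revealed 1 new [(3,6)] -> total=33
Click 3 (4,3) count=0: revealed 0 new [(none)] -> total=33
Click 4 (5,0) count=1: revealed 0 new [(none)] -> total=33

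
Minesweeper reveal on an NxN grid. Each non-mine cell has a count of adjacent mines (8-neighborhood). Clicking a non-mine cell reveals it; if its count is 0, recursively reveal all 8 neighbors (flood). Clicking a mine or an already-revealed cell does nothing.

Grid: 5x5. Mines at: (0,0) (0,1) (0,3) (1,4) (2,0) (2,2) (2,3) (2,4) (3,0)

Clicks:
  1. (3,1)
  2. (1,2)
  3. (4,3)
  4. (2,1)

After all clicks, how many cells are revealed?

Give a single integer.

Answer: 10

Derivation:
Click 1 (3,1) count=3: revealed 1 new [(3,1)] -> total=1
Click 2 (1,2) count=4: revealed 1 new [(1,2)] -> total=2
Click 3 (4,3) count=0: revealed 7 new [(3,2) (3,3) (3,4) (4,1) (4,2) (4,3) (4,4)] -> total=9
Click 4 (2,1) count=3: revealed 1 new [(2,1)] -> total=10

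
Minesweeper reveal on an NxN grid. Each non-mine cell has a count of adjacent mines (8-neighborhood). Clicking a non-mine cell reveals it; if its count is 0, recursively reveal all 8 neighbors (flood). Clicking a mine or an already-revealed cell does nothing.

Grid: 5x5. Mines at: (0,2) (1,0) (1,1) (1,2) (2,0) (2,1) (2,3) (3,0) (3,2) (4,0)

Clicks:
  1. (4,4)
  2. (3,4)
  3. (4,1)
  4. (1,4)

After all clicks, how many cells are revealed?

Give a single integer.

Click 1 (4,4) count=0: revealed 4 new [(3,3) (3,4) (4,3) (4,4)] -> total=4
Click 2 (3,4) count=1: revealed 0 new [(none)] -> total=4
Click 3 (4,1) count=3: revealed 1 new [(4,1)] -> total=5
Click 4 (1,4) count=1: revealed 1 new [(1,4)] -> total=6

Answer: 6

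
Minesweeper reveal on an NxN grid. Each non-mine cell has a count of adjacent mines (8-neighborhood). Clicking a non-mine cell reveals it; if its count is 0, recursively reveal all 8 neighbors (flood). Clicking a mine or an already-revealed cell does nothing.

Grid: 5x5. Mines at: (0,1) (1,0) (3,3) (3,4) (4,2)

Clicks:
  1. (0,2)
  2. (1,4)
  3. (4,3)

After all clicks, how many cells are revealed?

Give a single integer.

Answer: 10

Derivation:
Click 1 (0,2) count=1: revealed 1 new [(0,2)] -> total=1
Click 2 (1,4) count=0: revealed 8 new [(0,3) (0,4) (1,2) (1,3) (1,4) (2,2) (2,3) (2,4)] -> total=9
Click 3 (4,3) count=3: revealed 1 new [(4,3)] -> total=10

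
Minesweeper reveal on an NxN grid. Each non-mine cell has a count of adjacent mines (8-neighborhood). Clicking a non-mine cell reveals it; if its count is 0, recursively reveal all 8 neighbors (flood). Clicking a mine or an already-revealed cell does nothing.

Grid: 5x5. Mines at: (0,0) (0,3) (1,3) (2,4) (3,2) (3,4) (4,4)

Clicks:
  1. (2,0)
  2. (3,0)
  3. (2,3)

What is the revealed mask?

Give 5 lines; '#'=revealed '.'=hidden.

Answer: .....
##...
##.#.
##...
##...

Derivation:
Click 1 (2,0) count=0: revealed 8 new [(1,0) (1,1) (2,0) (2,1) (3,0) (3,1) (4,0) (4,1)] -> total=8
Click 2 (3,0) count=0: revealed 0 new [(none)] -> total=8
Click 3 (2,3) count=4: revealed 1 new [(2,3)] -> total=9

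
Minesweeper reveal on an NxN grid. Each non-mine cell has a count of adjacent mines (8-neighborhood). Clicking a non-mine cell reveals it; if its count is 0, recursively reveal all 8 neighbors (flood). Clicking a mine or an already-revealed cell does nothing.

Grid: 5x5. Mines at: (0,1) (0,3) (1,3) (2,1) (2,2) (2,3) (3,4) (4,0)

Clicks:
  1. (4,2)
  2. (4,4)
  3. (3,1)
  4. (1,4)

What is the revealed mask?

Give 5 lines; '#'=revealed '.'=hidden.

Answer: .....
....#
.....
.###.
.####

Derivation:
Click 1 (4,2) count=0: revealed 6 new [(3,1) (3,2) (3,3) (4,1) (4,2) (4,3)] -> total=6
Click 2 (4,4) count=1: revealed 1 new [(4,4)] -> total=7
Click 3 (3,1) count=3: revealed 0 new [(none)] -> total=7
Click 4 (1,4) count=3: revealed 1 new [(1,4)] -> total=8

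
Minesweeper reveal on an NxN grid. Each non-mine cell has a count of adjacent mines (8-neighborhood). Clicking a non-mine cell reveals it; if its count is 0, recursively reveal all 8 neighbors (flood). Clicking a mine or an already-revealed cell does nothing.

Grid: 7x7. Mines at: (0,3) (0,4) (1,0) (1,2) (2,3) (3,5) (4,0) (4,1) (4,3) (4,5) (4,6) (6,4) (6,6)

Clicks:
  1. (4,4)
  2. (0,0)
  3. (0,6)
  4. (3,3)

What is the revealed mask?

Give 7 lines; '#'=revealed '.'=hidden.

Answer: #....##
.....##
.....##
...#...
....#..
.......
.......

Derivation:
Click 1 (4,4) count=3: revealed 1 new [(4,4)] -> total=1
Click 2 (0,0) count=1: revealed 1 new [(0,0)] -> total=2
Click 3 (0,6) count=0: revealed 6 new [(0,5) (0,6) (1,5) (1,6) (2,5) (2,6)] -> total=8
Click 4 (3,3) count=2: revealed 1 new [(3,3)] -> total=9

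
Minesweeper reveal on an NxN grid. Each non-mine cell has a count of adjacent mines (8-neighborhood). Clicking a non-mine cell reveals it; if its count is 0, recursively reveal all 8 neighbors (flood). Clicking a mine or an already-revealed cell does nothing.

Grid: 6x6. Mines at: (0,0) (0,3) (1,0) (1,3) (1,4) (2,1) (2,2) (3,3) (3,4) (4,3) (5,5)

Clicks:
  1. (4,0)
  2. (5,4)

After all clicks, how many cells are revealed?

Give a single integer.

Answer: 10

Derivation:
Click 1 (4,0) count=0: revealed 9 new [(3,0) (3,1) (3,2) (4,0) (4,1) (4,2) (5,0) (5,1) (5,2)] -> total=9
Click 2 (5,4) count=2: revealed 1 new [(5,4)] -> total=10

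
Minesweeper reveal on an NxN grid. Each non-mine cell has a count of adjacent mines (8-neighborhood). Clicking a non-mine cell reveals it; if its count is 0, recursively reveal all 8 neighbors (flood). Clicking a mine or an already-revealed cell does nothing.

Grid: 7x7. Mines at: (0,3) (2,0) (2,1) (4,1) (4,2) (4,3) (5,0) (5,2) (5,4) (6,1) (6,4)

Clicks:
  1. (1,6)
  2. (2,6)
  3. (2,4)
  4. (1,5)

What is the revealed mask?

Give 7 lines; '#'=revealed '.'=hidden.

Click 1 (1,6) count=0: revealed 25 new [(0,4) (0,5) (0,6) (1,2) (1,3) (1,4) (1,5) (1,6) (2,2) (2,3) (2,4) (2,5) (2,6) (3,2) (3,3) (3,4) (3,5) (3,6) (4,4) (4,5) (4,6) (5,5) (5,6) (6,5) (6,6)] -> total=25
Click 2 (2,6) count=0: revealed 0 new [(none)] -> total=25
Click 3 (2,4) count=0: revealed 0 new [(none)] -> total=25
Click 4 (1,5) count=0: revealed 0 new [(none)] -> total=25

Answer: ....###
..#####
..#####
..#####
....###
.....##
.....##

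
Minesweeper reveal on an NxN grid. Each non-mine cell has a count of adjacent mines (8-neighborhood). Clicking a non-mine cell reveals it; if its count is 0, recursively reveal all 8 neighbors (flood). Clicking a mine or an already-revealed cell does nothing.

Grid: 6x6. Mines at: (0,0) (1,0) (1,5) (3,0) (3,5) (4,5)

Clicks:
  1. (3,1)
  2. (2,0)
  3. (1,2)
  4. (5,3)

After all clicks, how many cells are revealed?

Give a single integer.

Answer: 27

Derivation:
Click 1 (3,1) count=1: revealed 1 new [(3,1)] -> total=1
Click 2 (2,0) count=2: revealed 1 new [(2,0)] -> total=2
Click 3 (1,2) count=0: revealed 25 new [(0,1) (0,2) (0,3) (0,4) (1,1) (1,2) (1,3) (1,4) (2,1) (2,2) (2,3) (2,4) (3,2) (3,3) (3,4) (4,0) (4,1) (4,2) (4,3) (4,4) (5,0) (5,1) (5,2) (5,3) (5,4)] -> total=27
Click 4 (5,3) count=0: revealed 0 new [(none)] -> total=27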